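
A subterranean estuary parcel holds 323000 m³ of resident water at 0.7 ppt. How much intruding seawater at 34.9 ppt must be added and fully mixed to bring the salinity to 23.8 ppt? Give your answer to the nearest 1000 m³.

672000 m³

Salt balance: 323,000×0.7 + V×34.9 = (323,000+V)×23.8
226,100 + 34.9V = 7,687,400 + 23.8V
7,461,300 = 11.1V
V = 672,189.19 m³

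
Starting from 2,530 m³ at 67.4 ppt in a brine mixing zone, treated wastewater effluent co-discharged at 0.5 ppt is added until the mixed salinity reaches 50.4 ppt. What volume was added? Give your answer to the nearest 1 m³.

862 m³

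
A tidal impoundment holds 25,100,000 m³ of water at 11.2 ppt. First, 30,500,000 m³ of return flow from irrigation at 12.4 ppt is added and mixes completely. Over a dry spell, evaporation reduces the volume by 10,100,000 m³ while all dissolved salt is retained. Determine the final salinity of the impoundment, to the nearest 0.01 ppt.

After mixing: salt = 25,100,000×11.2 + 30,500,000×12.4 = 659,320,000; volume = 55,600,000 m³
After evaporation: salt unchanged = 659,320,000; volume = 55,600,000 − 10,100,000 = 45,500,000 m³
S = 659,320,000 / 45,500,000 = 14.4905 ppt

14.49 ppt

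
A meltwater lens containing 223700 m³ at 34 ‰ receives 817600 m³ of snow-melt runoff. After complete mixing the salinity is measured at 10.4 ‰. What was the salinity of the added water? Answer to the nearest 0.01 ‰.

3.94 ‰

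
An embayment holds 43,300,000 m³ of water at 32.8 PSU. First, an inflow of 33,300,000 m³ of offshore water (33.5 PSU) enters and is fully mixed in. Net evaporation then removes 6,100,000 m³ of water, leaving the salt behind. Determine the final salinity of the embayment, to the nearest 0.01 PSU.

35.97 PSU

After mixing: salt = 43,300,000×32.8 + 33,300,000×33.5 = 2,535,790,000; volume = 76,600,000 m³
After evaporation: salt unchanged = 2,535,790,000; volume = 76,600,000 − 6,100,000 = 70,500,000 m³
S = 2,535,790,000 / 70,500,000 = 35.9687 PSU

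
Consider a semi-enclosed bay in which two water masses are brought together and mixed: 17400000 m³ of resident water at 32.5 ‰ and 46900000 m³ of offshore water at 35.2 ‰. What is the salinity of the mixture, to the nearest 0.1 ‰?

Total salt / total volume:
salt = 17,400,000×32.5 + 46,900,000×35.2 = 565,500,000 + 1,650,880,000 = 2,216,380,000
volume = 17,400,000 + 46,900,000 = 64,300,000 m³
S = 2,216,380,000 / 64,300,000 = 34.469 ‰

34.5 ‰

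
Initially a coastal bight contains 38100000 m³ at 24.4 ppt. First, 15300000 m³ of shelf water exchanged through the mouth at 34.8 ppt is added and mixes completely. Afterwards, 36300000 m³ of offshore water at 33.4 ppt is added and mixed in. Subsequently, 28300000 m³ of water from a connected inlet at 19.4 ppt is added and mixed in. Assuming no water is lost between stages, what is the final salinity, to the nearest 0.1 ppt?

Salt balance:
Initial salt = 38,100,000×24.4 = 929,640,000
After stage 1: salt = 929,640,000 + 15,300,000×34.8 = 1,462,080,000; volume = 53,400,000 m³; S = 27.38 ppt
After stage 2: salt = 1,462,080,000 + 36,300,000×33.4 = 2,674,500,000; volume = 89,700,000 m³; S = 29.816 ppt
After stage 3: salt = 2,674,500,000 + 28,300,000×19.4 = 3,223,520,000; volume = 118,000,000 m³
S = 3,223,520,000 / 118,000,000 = 27.318 ppt

27.3 ppt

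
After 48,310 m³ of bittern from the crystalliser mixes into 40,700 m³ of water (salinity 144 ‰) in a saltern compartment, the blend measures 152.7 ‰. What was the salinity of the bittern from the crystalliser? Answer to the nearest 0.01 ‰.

160.03 ‰

Salt balance: 40,700×144 + 48,310×S = 89,010×152.7
5,860,800 + 48,310·S = 13,591,827
S = (13,591,827 − 5,860,800) / 48,310 = 160.0295 ‰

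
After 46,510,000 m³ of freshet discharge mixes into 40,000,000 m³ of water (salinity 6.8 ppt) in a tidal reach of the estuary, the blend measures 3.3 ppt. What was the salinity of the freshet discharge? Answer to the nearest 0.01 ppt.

Salt balance: 40,000,000×6.8 + 46,510,000×S = 86,510,000×3.3
272,000,000 + 46,510,000·S = 285,483,000
S = (285,483,000 − 272,000,000) / 46,510,000 = 0.2899 ppt

0.29 ppt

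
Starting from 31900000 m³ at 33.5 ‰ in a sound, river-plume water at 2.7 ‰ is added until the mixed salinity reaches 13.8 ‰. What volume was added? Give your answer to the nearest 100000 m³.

56600000 m³

Salt balance: 31,900,000×33.5 + V×2.7 = (31,900,000+V)×13.8
1,068,650,000 + 2.7V = 440,220,000 + 13.8V
628,430,000 = 11.1V
V = 56,615,315.32 m³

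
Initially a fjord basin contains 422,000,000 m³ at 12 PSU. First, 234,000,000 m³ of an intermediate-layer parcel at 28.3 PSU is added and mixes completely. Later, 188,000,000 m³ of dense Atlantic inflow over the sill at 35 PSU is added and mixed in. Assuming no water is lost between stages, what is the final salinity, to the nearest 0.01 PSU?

Conserving salt mass:
Initial salt = 422,000,000×12 = 5,064,000,000
After stage 1: salt = 5,064,000,000 + 234,000,000×28.3 = 11,686,200,000; volume = 656,000,000 m³; S = 17.814 PSU
After stage 2: salt = 11,686,200,000 + 188,000,000×35 = 18,266,200,000; volume = 844,000,000 m³
S = 18,266,200,000 / 844,000,000 = 21.6424 PSU

21.64 PSU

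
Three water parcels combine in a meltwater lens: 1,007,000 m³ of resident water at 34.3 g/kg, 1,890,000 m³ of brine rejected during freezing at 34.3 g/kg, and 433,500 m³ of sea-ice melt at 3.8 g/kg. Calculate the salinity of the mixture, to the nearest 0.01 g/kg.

Conserving salt mass:
salt = 1,007,000×34.3 + 1,890,000×34.3 + 433,500×3.8 = 34,540,100 + 64,827,000 + 1,647,300 = 101,014,400
volume = 1,007,000 + 1,890,000 + 433,500 = 3,330,500 m³
S = 101,014,400 / 3,330,500 = 30.3301 g/kg

30.33 g/kg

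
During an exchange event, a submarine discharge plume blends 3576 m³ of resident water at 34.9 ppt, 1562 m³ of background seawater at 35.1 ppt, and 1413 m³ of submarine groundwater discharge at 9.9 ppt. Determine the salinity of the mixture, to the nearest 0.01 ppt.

29.56 ppt

Total salt / total volume:
salt = 3,576×34.9 + 1,562×35.1 + 1,413×9.9 = 124,802.4 + 54,826.2 + 13,988.7 = 193,617.3
volume = 3,576 + 1,562 + 1,413 = 6,551 m³
S = 193,617.3 / 6,551 = 29.5554 ppt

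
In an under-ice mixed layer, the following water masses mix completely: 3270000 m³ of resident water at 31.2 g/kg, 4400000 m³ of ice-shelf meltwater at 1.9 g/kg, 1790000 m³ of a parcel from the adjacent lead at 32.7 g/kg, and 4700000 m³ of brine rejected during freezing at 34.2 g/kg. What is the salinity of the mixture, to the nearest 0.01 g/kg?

Conserving salt mass:
salt = 3,270,000×31.2 + 4,400,000×1.9 + 1,790,000×32.7 + 4,700,000×34.2 = 102,024,000 + 8,360,000 + 58,533,000 + 160,740,000 = 329,657,000
volume = 3,270,000 + 4,400,000 + 1,790,000 + 4,700,000 = 14,160,000 m³
S = 329,657,000 / 14,160,000 = 23.2809 g/kg

23.28 g/kg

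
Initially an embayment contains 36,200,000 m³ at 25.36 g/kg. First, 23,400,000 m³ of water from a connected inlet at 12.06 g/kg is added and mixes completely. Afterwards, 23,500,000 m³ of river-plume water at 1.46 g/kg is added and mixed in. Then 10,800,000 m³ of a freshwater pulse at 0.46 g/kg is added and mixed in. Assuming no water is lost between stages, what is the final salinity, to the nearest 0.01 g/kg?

Weighted by volume,
Initial salt = 36,200,000×25.36 = 918,032,000
After stage 1: salt = 918,032,000 + 23,400,000×12.06 = 1,200,236,000; volume = 59,600,000 m³; S = 20.138 g/kg
After stage 2: salt = 1,200,236,000 + 23,500,000×1.46 = 1,234,546,000; volume = 83,100,000 m³; S = 14.856 g/kg
After stage 3: salt = 1,234,546,000 + 10,800,000×0.46 = 1,239,514,000; volume = 93,900,000 m³
S = 1,239,514,000 / 93,900,000 = 13.2004 g/kg

13.20 g/kg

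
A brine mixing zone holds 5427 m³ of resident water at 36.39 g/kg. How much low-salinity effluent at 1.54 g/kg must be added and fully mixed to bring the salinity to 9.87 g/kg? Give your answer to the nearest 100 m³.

Salt balance: 5,427×36.39 + V×1.54 = (5,427+V)×9.87
197,488.53 + 1.54V = 53,564.49 + 9.87V
143,924.04 = 8.33V
V = 17,277.8 m³

17300 m³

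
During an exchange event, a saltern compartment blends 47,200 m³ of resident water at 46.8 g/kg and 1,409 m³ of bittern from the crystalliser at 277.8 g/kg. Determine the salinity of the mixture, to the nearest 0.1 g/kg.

Mass of salt is conserved:
salt = 47,200×46.8 + 1,409×277.8 = 2,208,960 + 391,420.2 = 2,600,380.2
volume = 47,200 + 1,409 = 48,609 m³
S = 2,600,380.2 / 48,609 = 53.496 g/kg

53.5 g/kg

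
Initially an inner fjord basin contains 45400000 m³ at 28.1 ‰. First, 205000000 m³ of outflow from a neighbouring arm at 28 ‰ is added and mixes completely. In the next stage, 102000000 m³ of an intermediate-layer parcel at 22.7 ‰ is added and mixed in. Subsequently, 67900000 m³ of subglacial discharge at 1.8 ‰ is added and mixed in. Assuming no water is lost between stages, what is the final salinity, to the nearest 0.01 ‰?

By conservation of dissolved salt,
Initial salt = 45,400,000×28.1 = 1,275,740,000
After stage 1: salt = 1,275,740,000 + 205,000,000×28 = 7,015,740,000; volume = 250,400,000 m³; S = 28.018 ‰
After stage 2: salt = 7,015,740,000 + 102,000,000×22.7 = 9,331,140,000; volume = 352,400,000 m³; S = 26.479 ‰
After stage 3: salt = 9,331,140,000 + 67,900,000×1.8 = 9,453,360,000; volume = 420,300,000 m³
S = 9,453,360,000 / 420,300,000 = 22.4919 ‰

22.49 ‰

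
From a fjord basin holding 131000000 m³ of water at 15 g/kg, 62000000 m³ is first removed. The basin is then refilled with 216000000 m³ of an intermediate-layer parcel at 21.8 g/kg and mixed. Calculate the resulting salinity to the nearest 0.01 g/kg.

20.15 g/kg

Remaining after removal: 69,000,000 m³ at 15 g/kg (salt = 1,035,000,000)
After addition: salt = 1,035,000,000 + 216,000,000×21.8 = 5,743,800,000; volume = 285,000,000 m³
S = 5,743,800,000 / 285,000,000 = 20.1537 g/kg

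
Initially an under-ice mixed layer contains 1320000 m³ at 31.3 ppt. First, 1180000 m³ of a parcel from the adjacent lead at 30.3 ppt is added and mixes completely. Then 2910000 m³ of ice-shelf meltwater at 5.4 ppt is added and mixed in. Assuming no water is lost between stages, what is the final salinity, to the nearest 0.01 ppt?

Conserving salt mass:
Initial salt = 1,320,000×31.3 = 41,316,000
After stage 1: salt = 41,316,000 + 1,180,000×30.3 = 77,070,000; volume = 2,500,000 m³; S = 30.828 ppt
After stage 2: salt = 77,070,000 + 2,910,000×5.4 = 92,784,000; volume = 5,410,000 m³
S = 92,784,000 / 5,410,000 = 17.1505 ppt

17.15 ppt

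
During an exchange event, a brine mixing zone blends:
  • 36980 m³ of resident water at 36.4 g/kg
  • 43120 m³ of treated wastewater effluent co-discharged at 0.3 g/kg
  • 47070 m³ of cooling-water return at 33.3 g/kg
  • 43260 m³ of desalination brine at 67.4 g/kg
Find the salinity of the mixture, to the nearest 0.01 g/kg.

Weighted by volume,
salt = 36,980×36.4 + 43,120×0.3 + 47,070×33.3 + 43,260×67.4 = 1,346,072 + 12,936 + 1,567,431 + 2,915,724 = 5,842,163
volume = 36,980 + 43,120 + 47,070 + 43,260 = 170,430 m³
S = 5,842,163 / 170,430 = 34.279 g/kg

34.28 g/kg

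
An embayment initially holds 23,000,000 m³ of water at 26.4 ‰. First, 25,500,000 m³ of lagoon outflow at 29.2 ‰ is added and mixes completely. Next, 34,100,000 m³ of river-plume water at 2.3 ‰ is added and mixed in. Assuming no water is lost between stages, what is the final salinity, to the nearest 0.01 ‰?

17.32 ‰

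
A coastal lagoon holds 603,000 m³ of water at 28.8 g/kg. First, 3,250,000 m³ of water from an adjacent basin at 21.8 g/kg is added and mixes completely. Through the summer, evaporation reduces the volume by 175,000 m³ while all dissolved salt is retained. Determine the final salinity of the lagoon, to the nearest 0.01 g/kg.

After mixing: salt = 603,000×28.8 + 3,250,000×21.8 = 88,216,400; volume = 3,853,000 m³
After evaporation: salt unchanged = 88,216,400; volume = 3,853,000 − 175,000 = 3,678,000 m³
S = 88,216,400 / 3,678,000 = 23.9849 g/kg

23.98 g/kg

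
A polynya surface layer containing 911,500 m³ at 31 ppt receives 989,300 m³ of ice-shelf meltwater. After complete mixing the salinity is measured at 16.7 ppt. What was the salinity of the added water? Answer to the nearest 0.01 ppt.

3.52 ppt

Salt balance: 911,500×31 + 989,300×S = 1,900,800×16.7
28,256,500 + 989,300·S = 31,743,360
S = (31,743,360 − 28,256,500) / 989,300 = 3.5246 ppt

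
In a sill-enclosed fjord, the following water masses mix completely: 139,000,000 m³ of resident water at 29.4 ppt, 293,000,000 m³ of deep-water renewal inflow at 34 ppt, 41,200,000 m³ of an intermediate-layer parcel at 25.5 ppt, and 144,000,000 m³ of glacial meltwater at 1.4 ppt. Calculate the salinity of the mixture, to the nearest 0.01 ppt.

24.79 ppt

By conservation of dissolved salt,
salt = 139,000,000×29.4 + 293,000,000×34 + 41,200,000×25.5 + 144,000,000×1.4 = 4,086,600,000 + 9,962,000,000 + 1,050,600,000 + 201,600,000 = 15,300,800,000
volume = 139,000,000 + 293,000,000 + 41,200,000 + 144,000,000 = 617,200,000 m³
S = 15,300,800,000 / 617,200,000 = 24.7907 ppt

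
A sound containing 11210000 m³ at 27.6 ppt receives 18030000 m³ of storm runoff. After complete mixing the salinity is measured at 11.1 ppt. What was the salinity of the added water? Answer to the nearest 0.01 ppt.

0.84 ppt

Salt balance: 11,210,000×27.6 + 18,030,000×S = 29,240,000×11.1
309,396,000 + 18,030,000·S = 324,564,000
S = (324,564,000 − 309,396,000) / 18,030,000 = 0.8413 ppt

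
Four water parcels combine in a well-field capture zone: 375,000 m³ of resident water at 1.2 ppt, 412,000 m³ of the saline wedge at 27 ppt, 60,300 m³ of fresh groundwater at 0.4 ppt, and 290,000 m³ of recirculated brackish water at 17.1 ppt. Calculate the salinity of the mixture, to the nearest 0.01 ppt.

By conservation of dissolved salt,
salt = 375,000×1.2 + 412,000×27 + 60,300×0.4 + 290,000×17.1 = 450,000 + 11,124,000 + 24,120 + 4,959,000 = 16,557,120
volume = 375,000 + 412,000 + 60,300 + 290,000 = 1,137,300 m³
S = 16,557,120 / 1,137,300 = 14.5583 ppt

14.56 ppt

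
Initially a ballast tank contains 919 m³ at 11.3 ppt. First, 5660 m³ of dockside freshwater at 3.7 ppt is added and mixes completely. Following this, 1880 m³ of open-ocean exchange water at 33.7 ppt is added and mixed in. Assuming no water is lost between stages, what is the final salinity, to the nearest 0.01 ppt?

Mass of salt is conserved:
Initial salt = 919×11.3 = 10,384.7
After stage 1: salt = 10,384.7 + 5,660×3.7 = 31,326.7; volume = 6,579 m³; S = 4.762 ppt
After stage 2: salt = 31,326.7 + 1,880×33.7 = 94,682.7; volume = 8,459 m³
S = 94,682.7 / 8,459 = 11.1931 ppt

11.19 ppt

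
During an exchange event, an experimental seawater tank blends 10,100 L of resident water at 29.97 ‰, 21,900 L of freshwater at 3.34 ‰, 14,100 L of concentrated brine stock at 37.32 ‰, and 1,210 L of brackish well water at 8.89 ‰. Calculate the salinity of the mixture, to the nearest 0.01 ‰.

Mass of salt is conserved:
salt = 10,100×29.97 + 21,900×3.34 + 14,100×37.32 + 1,210×8.89 = 302,697 + 73,146 + 526,212 + 10,756.9 = 912,811.9
volume = 10,100 + 21,900 + 14,100 + 1,210 = 47,310 L
S = 912,811.9 / 47,310 = 19.2943 ‰

19.29 ‰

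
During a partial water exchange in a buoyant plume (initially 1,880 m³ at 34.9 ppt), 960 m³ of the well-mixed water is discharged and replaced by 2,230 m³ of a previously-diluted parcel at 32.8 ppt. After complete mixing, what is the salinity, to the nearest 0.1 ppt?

33.4 ppt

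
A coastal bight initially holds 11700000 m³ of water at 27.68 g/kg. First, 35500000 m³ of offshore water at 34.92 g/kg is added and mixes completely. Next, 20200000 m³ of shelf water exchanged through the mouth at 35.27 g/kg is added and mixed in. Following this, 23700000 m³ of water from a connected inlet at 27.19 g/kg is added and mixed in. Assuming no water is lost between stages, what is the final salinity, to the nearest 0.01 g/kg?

32.06 g/kg

Total salt / total volume:
Initial salt = 11,700,000×27.68 = 323,856,000
After stage 1: salt = 323,856,000 + 35,500,000×34.92 = 1,563,516,000; volume = 47,200,000 m³; S = 33.125 g/kg
After stage 2: salt = 1,563,516,000 + 20,200,000×35.27 = 2,275,970,000; volume = 67,400,000 m³; S = 33.768 g/kg
After stage 3: salt = 2,275,970,000 + 23,700,000×27.19 = 2,920,373,000; volume = 91,100,000 m³
S = 2,920,373,000 / 91,100,000 = 32.0568 g/kg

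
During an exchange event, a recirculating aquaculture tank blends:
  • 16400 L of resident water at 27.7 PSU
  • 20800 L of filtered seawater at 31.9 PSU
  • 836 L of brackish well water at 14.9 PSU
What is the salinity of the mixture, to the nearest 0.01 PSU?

Mass of salt is conserved:
salt = 16,400×27.7 + 20,800×31.9 + 836×14.9 = 454,280 + 663,520 + 12,456.4 = 1,130,256.4
volume = 16,400 + 20,800 + 836 = 38,036 L
S = 1,130,256.4 / 38,036 = 29.7154 PSU

29.72 PSU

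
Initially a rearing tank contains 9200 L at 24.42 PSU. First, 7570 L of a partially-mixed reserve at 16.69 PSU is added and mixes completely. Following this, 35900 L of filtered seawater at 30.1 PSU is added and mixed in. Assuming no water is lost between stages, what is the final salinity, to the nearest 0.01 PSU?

27.18 PSU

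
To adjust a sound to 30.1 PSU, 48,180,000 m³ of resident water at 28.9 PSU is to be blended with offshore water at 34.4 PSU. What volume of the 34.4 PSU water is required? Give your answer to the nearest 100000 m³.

Salt balance: 48,180,000×28.9 + V×34.4 = (48,180,000+V)×30.1
1,392,402,000 + 34.4V = 1,450,218,000 + 30.1V
57,816,000 = 4.3V
V = 13,445,581.4 m³

13400000 m³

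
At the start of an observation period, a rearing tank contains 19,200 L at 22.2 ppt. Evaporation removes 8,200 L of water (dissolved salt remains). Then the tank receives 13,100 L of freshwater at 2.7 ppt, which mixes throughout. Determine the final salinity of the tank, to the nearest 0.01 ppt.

19.15 ppt

After evaporation: salt = 19,200×22.2 = 426,240; volume = 19,200 − 8,200 = 11,000 L
After mixing: salt = 426,240 + 13,100×2.7 = 461,610; volume = 11,000 + 13,100 = 24,100 L
S = 461,610 / 24,100 = 19.1539 ppt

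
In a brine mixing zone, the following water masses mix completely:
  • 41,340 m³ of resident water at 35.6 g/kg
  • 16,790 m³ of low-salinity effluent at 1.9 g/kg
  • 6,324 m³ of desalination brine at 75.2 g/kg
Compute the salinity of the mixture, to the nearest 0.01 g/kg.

30.71 g/kg

Conserving salt mass:
salt = 41,340×35.6 + 16,790×1.9 + 6,324×75.2 = 1,471,704 + 31,901 + 475,564.8 = 1,979,169.8
volume = 41,340 + 16,790 + 6,324 = 64,454 m³
S = 1,979,169.8 / 64,454 = 30.7067 g/kg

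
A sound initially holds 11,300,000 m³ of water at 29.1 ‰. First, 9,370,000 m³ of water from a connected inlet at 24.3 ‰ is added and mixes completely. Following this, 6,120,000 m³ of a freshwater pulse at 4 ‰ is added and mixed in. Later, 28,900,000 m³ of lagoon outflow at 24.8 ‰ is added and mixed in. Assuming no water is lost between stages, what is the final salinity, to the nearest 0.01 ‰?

23.30 ‰

Weighted by volume,
Initial salt = 11,300,000×29.1 = 328,830,000
After stage 1: salt = 328,830,000 + 9,370,000×24.3 = 556,521,000; volume = 20,670,000 m³; S = 26.924 ‰
After stage 2: salt = 556,521,000 + 6,120,000×4 = 581,001,000; volume = 26,790,000 m³; S = 21.687 ‰
After stage 3: salt = 581,001,000 + 28,900,000×24.8 = 1,297,721,000; volume = 55,690,000 m³
S = 1,297,721,000 / 55,690,000 = 23.3026 ‰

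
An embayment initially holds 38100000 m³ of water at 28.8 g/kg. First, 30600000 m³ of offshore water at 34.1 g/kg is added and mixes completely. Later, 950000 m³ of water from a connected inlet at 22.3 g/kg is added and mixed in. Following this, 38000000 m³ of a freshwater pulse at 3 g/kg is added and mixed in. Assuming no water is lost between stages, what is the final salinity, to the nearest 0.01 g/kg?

21.14 g/kg

Salt balance:
Initial salt = 38,100,000×28.8 = 1,097,280,000
After stage 1: salt = 1,097,280,000 + 30,600,000×34.1 = 2,140,740,000; volume = 68,700,000 m³; S = 31.161 g/kg
After stage 2: salt = 2,140,740,000 + 950,000×22.3 = 2,161,925,000; volume = 69,650,000 m³; S = 31.04 g/kg
After stage 3: salt = 2,161,925,000 + 38,000,000×3 = 2,275,925,000; volume = 107,650,000 m³
S = 2,275,925,000 / 107,650,000 = 21.1419 g/kg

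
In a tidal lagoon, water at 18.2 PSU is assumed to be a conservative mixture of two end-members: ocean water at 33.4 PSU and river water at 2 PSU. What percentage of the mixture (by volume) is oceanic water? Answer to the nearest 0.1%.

Let g be the oceanic fraction. Salt balance per unit volume:
g×33.4 + (1−g)×2 = 18.2
g = (18.2 − 2) / (33.4 − 2) = 16.2/31.4 = 0.5159

51.6%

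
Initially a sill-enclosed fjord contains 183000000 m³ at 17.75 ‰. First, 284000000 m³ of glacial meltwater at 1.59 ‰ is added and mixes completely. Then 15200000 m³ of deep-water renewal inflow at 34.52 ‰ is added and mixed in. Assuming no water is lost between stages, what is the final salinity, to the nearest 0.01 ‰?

Salt balance:
Initial salt = 183,000,000×17.75 = 3,248,250,000
After stage 1: salt = 3,248,250,000 + 284,000,000×1.59 = 3,699,810,000; volume = 467,000,000 m³; S = 7.923 ‰
After stage 2: salt = 3,699,810,000 + 15,200,000×34.52 = 4,224,514,000; volume = 482,200,000 m³
S = 4,224,514,000 / 482,200,000 = 8.7609 ‰

8.76 ‰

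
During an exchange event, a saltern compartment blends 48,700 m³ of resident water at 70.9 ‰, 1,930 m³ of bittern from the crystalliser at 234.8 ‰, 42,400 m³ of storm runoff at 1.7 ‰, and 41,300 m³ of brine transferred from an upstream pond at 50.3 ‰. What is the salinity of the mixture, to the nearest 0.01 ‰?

By conservation of dissolved salt,
salt = 48,700×70.9 + 1,930×234.8 + 42,400×1.7 + 41,300×50.3 = 3,452,830 + 453,164 + 72,080 + 2,077,390 = 6,055,464
volume = 48,700 + 1,930 + 42,400 + 41,300 = 134,330 m³
S = 6,055,464 / 134,330 = 45.079 ‰

45.08 ‰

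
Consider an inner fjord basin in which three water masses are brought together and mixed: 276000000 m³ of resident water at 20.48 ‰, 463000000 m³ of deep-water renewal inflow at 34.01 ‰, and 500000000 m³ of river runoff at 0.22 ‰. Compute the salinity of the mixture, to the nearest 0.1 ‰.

17.4 ‰

Weighted by volume,
salt = 276,000,000×20.48 + 463,000,000×34.01 + 500,000,000×0.22 = 5,652,480,000 + 15,746,630,000 + 110,000,000 = 21,509,110,000
volume = 276,000,000 + 463,000,000 + 500,000,000 = 1,239,000,000 m³
S = 21,509,110,000 / 1,239,000,000 = 17.36 ‰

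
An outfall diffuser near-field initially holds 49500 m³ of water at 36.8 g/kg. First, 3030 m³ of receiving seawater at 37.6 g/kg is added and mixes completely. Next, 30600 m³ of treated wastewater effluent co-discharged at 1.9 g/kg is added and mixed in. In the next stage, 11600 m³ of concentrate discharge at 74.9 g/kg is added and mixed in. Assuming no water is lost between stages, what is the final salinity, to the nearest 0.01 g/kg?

30.22 g/kg

Weighted by volume,
Initial salt = 49,500×36.8 = 1,821,600
After stage 1: salt = 1,821,600 + 3,030×37.6 = 1,935,528; volume = 52,530 m³; S = 36.846 g/kg
After stage 2: salt = 1,935,528 + 30,600×1.9 = 1,993,668; volume = 83,130 m³; S = 23.983 g/kg
After stage 3: salt = 1,993,668 + 11,600×74.9 = 2,862,508; volume = 94,730 m³
S = 2,862,508 / 94,730 = 30.2175 g/kg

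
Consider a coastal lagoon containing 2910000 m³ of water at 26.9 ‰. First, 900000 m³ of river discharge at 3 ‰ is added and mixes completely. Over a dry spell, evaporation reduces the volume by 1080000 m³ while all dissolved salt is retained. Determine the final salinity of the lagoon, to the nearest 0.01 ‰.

29.66 ‰

After mixing: salt = 2,910,000×26.9 + 900,000×3 = 80,979,000; volume = 3,810,000 m³
After evaporation: salt unchanged = 80,979,000; volume = 3,810,000 − 1,080,000 = 2,730,000 m³
S = 80,979,000 / 2,730,000 = 29.6626 ‰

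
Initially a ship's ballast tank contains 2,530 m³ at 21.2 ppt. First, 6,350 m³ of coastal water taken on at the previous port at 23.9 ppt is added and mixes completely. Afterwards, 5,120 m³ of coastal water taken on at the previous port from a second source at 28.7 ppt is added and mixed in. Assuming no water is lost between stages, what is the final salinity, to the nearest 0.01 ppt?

Weighted by volume,
Initial salt = 2,530×21.2 = 53,636
After stage 1: salt = 53,636 + 6,350×23.9 = 205,401; volume = 8,880 m³; S = 23.131 ppt
After stage 2: salt = 205,401 + 5,120×28.7 = 352,345; volume = 14,000 m³
S = 352,345 / 14,000 = 25.1675 ppt

25.17 ppt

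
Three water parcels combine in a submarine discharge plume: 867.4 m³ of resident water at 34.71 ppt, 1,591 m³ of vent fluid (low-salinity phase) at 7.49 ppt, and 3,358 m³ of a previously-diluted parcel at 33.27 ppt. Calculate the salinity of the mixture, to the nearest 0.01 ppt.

26.43 ppt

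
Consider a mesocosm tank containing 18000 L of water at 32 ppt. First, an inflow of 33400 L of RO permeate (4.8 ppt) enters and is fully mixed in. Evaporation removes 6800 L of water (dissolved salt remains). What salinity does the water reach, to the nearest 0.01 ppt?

After mixing: salt = 18,000×32 + 33,400×4.8 = 736,320; volume = 51,400 L
After evaporation: salt unchanged = 736,320; volume = 51,400 − 6,800 = 44,600 L
S = 736,320 / 44,600 = 16.5094 ppt

16.51 ppt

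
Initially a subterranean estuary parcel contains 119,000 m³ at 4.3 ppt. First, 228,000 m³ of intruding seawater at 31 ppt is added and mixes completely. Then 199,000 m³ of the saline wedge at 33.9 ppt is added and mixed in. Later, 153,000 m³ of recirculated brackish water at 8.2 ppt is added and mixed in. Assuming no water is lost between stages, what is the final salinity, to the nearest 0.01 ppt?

22.29 ppt

Weighted by volume,
Initial salt = 119,000×4.3 = 511,700
After stage 1: salt = 511,700 + 228,000×31 = 7,579,700; volume = 347,000 m³; S = 21.844 ppt
After stage 2: salt = 7,579,700 + 199,000×33.9 = 14,325,800; volume = 546,000 m³; S = 26.238 ppt
After stage 3: salt = 14,325,800 + 153,000×8.2 = 15,580,400; volume = 699,000 m³
S = 15,580,400 / 699,000 = 22.2896 ppt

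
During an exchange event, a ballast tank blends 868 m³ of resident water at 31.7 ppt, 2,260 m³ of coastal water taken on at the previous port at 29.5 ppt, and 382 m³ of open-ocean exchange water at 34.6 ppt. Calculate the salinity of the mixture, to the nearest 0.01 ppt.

30.60 ppt

By conservation of dissolved salt,
salt = 868×31.7 + 2,260×29.5 + 382×34.6 = 27,515.6 + 66,670 + 13,217.2 = 107,402.8
volume = 868 + 2,260 + 382 = 3,510 m³
S = 107,402.8 / 3,510 = 30.5991 ppt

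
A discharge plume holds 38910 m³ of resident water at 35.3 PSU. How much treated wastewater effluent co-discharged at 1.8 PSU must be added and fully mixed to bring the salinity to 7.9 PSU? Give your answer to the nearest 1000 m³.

175000 m³

Salt balance: 38,910×35.3 + V×1.8 = (38,910+V)×7.9
1,373,523 + 1.8V = 307,389 + 7.9V
1,066,134 = 6.1V
V = 174,776.07 m³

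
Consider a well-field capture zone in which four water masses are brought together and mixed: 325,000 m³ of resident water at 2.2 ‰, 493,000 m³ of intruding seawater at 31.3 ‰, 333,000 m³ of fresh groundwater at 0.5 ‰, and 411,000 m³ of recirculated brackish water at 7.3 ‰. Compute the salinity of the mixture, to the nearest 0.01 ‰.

12.36 ‰

By conservation of dissolved salt,
salt = 325,000×2.2 + 493,000×31.3 + 333,000×0.5 + 411,000×7.3 = 715,000 + 15,430,900 + 166,500 + 3,000,300 = 19,312,700
volume = 325,000 + 493,000 + 333,000 + 411,000 = 1,562,000 m³
S = 19,312,700 / 1,562,000 = 12.3641 ‰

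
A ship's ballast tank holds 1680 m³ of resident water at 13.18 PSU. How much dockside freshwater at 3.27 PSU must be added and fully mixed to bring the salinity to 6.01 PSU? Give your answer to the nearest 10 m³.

Salt balance: 1,680×13.18 + V×3.27 = (1,680+V)×6.01
22,142.4 + 3.27V = 10,096.8 + 6.01V
12,045.6 = 2.74V
V = 4,396.2 m³

4400 m³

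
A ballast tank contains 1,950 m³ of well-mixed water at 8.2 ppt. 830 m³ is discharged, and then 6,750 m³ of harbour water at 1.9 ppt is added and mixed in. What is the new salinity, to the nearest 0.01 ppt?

2.80 ppt

Remaining after removal: 1,120 m³ at 8.2 ppt (salt = 9,184)
After addition: salt = 9,184 + 6,750×1.9 = 22,009; volume = 7,870 m³
S = 22,009 / 7,870 = 2.7966 ppt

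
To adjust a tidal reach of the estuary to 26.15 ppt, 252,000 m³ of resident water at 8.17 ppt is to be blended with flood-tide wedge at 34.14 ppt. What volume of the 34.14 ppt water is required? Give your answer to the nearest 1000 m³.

567000 m³

Salt balance: 252,000×8.17 + V×34.14 = (252,000+V)×26.15
2,058,840 + 34.14V = 6,589,800 + 26.15V
4,530,960 = 7.99V
V = 567,078.85 m³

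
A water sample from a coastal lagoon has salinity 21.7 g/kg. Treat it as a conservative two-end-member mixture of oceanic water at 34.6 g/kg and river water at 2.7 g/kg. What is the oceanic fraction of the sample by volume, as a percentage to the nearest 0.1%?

59.6%

Let g be the oceanic fraction. Salt balance per unit volume:
g×34.6 + (1−g)×2.7 = 21.7
g = (21.7 − 2.7) / (34.6 − 2.7) = 19/31.9 = 0.5956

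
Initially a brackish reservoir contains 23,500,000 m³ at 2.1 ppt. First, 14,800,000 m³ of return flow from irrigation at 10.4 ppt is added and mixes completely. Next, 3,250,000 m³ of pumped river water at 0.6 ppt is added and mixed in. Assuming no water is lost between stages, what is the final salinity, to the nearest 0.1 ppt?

Weighted by volume,
Initial salt = 23,500,000×2.1 = 49,350,000
After stage 1: salt = 49,350,000 + 14,800,000×10.4 = 203,270,000; volume = 38,300,000 m³; S = 5.307 ppt
After stage 2: salt = 203,270,000 + 3,250,000×0.6 = 205,220,000; volume = 41,550,000 m³
S = 205,220,000 / 41,550,000 = 4.9391 ppt

4.9 ppt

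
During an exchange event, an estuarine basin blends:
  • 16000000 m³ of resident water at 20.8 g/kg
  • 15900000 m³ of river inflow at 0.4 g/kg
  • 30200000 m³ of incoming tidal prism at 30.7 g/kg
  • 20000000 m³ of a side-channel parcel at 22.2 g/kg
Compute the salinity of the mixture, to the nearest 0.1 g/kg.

Total salt / total volume:
salt = 16,000,000×20.8 + 15,900,000×0.4 + 30,200,000×30.7 + 20,000,000×22.2 = 332,800,000 + 6,360,000 + 927,140,000 + 444,000,000 = 1,710,300,000
volume = 16,000,000 + 15,900,000 + 30,200,000 + 20,000,000 = 82,100,000 m³
S = 1,710,300,000 / 82,100,000 = 20.832 g/kg

20.8 g/kg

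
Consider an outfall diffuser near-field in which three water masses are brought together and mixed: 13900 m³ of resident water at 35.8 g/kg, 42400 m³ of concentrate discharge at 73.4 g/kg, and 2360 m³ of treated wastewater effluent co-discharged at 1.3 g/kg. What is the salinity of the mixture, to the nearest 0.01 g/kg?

61.59 g/kg

Salt balance:
salt = 13,900×35.8 + 42,400×73.4 + 2,360×1.3 = 497,620 + 3,112,160 + 3,068 = 3,612,848
volume = 13,900 + 42,400 + 2,360 = 58,660 m³
S = 3,612,848 / 58,660 = 61.5896 g/kg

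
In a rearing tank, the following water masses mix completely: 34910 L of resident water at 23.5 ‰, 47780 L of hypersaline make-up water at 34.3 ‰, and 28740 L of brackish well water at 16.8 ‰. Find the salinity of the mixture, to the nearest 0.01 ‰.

26.40 ‰

Mass of salt is conserved:
salt = 34,910×23.5 + 47,780×34.3 + 28,740×16.8 = 820,385 + 1,638,854 + 482,832 = 2,942,071
volume = 34,910 + 47,780 + 28,740 = 111,430 L
S = 2,942,071 / 111,430 = 26.4029 ‰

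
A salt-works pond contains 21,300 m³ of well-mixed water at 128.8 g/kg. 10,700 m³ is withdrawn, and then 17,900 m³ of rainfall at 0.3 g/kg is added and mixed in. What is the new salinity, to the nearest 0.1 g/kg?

Remaining after removal: 10,600 m³ at 128.8 g/kg (salt = 1,365,280)
After addition: salt = 1,365,280 + 17,900×0.3 = 1,370,650; volume = 28,500 m³
S = 1,370,650 / 28,500 = 48.093 g/kg

48.1 g/kg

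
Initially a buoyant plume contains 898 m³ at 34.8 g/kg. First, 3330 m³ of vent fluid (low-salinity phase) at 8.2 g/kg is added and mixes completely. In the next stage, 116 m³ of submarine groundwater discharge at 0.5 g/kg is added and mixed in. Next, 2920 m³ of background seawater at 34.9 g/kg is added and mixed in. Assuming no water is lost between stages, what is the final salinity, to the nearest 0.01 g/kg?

22.10 g/kg

Mass of salt is conserved:
Initial salt = 898×34.8 = 31,250.4
After stage 1: salt = 31,250.4 + 3,330×8.2 = 58,556.4; volume = 4,228 m³; S = 13.85 g/kg
After stage 2: salt = 58,556.4 + 116×0.5 = 58,614.4; volume = 4,344 m³; S = 13.493 g/kg
After stage 3: salt = 58,614.4 + 2,920×34.9 = 160,522.4; volume = 7,264 m³
S = 160,522.4 / 7,264 = 22.0983 g/kg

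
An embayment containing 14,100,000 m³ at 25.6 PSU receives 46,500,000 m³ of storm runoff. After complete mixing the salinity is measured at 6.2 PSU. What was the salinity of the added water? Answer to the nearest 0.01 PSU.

0.32 PSU

Salt balance: 14,100,000×25.6 + 46,500,000×S = 60,600,000×6.2
360,960,000 + 46,500,000·S = 375,720,000
S = (375,720,000 − 360,960,000) / 46,500,000 = 0.3174 PSU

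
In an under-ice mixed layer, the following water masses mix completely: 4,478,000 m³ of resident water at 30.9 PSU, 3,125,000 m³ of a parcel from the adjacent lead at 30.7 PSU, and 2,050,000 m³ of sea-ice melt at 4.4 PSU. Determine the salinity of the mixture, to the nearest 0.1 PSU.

Mass of salt is conserved:
salt = 4,478,000×30.9 + 3,125,000×30.7 + 2,050,000×4.4 = 138,370,200 + 95,937,500 + 9,020,000 = 243,327,700
volume = 4,478,000 + 3,125,000 + 2,050,000 = 9,653,000 m³
S = 243,327,700 / 9,653,000 = 25.207 PSU

25.2 PSU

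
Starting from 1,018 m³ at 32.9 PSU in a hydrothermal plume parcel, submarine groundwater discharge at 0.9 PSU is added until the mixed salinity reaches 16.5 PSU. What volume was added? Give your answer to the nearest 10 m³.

Salt balance: 1,018×32.9 + V×0.9 = (1,018+V)×16.5
33,492.2 + 0.9V = 16,797 + 16.5V
16,695.2 = 15.6V
V = 1,070.21 m³

1070 m³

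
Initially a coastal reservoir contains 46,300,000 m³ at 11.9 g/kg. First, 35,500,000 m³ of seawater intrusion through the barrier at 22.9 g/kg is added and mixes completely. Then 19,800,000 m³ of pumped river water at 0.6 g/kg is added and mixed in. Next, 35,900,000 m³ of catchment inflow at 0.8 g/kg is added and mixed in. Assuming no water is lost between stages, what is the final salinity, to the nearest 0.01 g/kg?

10.21 g/kg

Mass of salt is conserved:
Initial salt = 46,300,000×11.9 = 550,970,000
After stage 1: salt = 550,970,000 + 35,500,000×22.9 = 1,363,920,000; volume = 81,800,000 m³; S = 16.674 g/kg
After stage 2: salt = 1,363,920,000 + 19,800,000×0.6 = 1,375,800,000; volume = 101,600,000 m³; S = 13.541 g/kg
After stage 3: salt = 1,375,800,000 + 35,900,000×0.8 = 1,404,520,000; volume = 137,500,000 m³
S = 1,404,520,000 / 137,500,000 = 10.2147 g/kg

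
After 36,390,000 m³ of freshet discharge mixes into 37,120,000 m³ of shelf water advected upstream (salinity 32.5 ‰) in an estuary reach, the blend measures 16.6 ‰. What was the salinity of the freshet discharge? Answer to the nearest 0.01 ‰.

0.38 ‰

Salt balance: 37,120,000×32.5 + 36,390,000×S = 73,510,000×16.6
1,206,400,000 + 36,390,000·S = 1,220,266,000
S = (1,220,266,000 − 1,206,400,000) / 36,390,000 = 0.381 ‰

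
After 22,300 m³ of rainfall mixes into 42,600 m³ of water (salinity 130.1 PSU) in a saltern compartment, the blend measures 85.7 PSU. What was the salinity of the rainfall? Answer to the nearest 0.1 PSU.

0.9 PSU

Salt balance: 42,600×130.1 + 22,300×S = 64,900×85.7
5,542,260 + 22,300·S = 5,561,930
S = (5,561,930 − 5,542,260) / 22,300 = 0.8821 PSU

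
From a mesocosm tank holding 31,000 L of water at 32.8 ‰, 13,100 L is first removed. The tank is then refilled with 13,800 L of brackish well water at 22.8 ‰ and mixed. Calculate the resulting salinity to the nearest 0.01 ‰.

28.45 ‰

Remaining after removal: 17,900 L at 32.8 ‰ (salt = 587,120)
After addition: salt = 587,120 + 13,800×22.8 = 901,760; volume = 31,700 L
S = 901,760 / 31,700 = 28.4467 ‰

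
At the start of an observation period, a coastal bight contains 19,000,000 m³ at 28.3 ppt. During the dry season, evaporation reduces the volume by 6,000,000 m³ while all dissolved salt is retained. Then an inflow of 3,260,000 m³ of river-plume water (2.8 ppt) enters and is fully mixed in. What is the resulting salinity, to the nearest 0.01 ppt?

33.63 ppt

After evaporation: salt = 19,000,000×28.3 = 537,700,000; volume = 19,000,000 − 6,000,000 = 13,000,000 m³
After mixing: salt = 537,700,000 + 3,260,000×2.8 = 546,828,000; volume = 13,000,000 + 3,260,000 = 16,260,000 m³
S = 546,828,000 / 16,260,000 = 33.6303 ppt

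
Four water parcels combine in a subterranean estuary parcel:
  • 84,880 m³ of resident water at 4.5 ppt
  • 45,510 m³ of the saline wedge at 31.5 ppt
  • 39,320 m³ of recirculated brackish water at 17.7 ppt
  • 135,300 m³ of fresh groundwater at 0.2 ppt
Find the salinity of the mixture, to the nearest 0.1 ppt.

Salt balance:
salt = 84,880×4.5 + 45,510×31.5 + 39,320×17.7 + 135,300×0.2 = 381,960 + 1,433,565 + 695,964 + 27,060 = 2,538,549
volume = 84,880 + 45,510 + 39,320 + 135,300 = 305,010 m³
S = 2,538,549 / 305,010 = 8.323 ppt

8.3 ppt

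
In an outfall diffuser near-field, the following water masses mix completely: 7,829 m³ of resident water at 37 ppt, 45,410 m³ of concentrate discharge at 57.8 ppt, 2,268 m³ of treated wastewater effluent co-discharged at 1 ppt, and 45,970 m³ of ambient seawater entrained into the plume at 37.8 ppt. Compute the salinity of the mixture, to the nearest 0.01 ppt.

Total salt / total volume:
salt = 7,829×37 + 45,410×57.8 + 2,268×1 + 45,970×37.8 = 289,673 + 2,624,698 + 2,268 + 1,737,666 = 4,654,305
volume = 7,829 + 45,410 + 2,268 + 45,970 = 101,477 m³
S = 4,654,305 / 101,477 = 45.8656 ppt

45.87 ppt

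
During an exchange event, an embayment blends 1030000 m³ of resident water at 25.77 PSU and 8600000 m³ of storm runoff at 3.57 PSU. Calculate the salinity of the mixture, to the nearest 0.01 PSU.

5.94 PSU

Conserving salt mass:
salt = 1,030,000×25.77 + 8,600,000×3.57 = 26,543,100 + 30,702,000 = 57,245,100
volume = 1,030,000 + 8,600,000 = 9,630,000 m³
S = 57,245,100 / 9,630,000 = 5.9445 PSU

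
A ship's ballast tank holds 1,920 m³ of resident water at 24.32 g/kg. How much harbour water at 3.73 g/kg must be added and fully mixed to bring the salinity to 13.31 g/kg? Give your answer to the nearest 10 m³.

2210 m³

Salt balance: 1,920×24.32 + V×3.73 = (1,920+V)×13.31
46,694.4 + 3.73V = 25,555.2 + 13.31V
21,139.2 = 9.58V
V = 2,206.6 m³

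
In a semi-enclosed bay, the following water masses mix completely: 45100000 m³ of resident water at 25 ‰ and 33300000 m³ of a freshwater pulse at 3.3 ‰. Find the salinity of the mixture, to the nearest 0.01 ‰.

Salt balance:
salt = 45,100,000×25 + 33,300,000×3.3 = 1,127,500,000 + 109,890,000 = 1,237,390,000
volume = 45,100,000 + 33,300,000 = 78,400,000 m³
S = 1,237,390,000 / 78,400,000 = 15.783 ‰

15.78 ‰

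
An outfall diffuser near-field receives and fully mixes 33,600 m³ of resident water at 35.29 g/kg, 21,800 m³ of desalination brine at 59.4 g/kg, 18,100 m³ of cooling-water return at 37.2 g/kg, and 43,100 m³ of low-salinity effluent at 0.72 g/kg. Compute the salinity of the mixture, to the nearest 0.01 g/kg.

By conservation of dissolved salt,
salt = 33,600×35.29 + 21,800×59.4 + 18,100×37.2 + 43,100×0.72 = 1,185,744 + 1,294,920 + 673,320 + 31,032 = 3,185,016
volume = 33,600 + 21,800 + 18,100 + 43,100 = 116,600 m³
S = 3,185,016 / 116,600 = 27.3157 g/kg

27.32 g/kg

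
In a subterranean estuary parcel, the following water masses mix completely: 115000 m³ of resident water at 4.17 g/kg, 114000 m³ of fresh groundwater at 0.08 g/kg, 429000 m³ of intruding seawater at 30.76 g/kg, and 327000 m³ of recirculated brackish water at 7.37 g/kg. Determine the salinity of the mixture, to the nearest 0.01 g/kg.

Weighted by volume,
salt = 115,000×4.17 + 114,000×0.08 + 429,000×30.76 + 327,000×7.37 = 479,550 + 9,120 + 13,196,040 + 2,409,990 = 16,094,700
volume = 115,000 + 114,000 + 429,000 + 327,000 = 985,000 m³
S = 16,094,700 / 985,000 = 16.3398 g/kg

16.34 g/kg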